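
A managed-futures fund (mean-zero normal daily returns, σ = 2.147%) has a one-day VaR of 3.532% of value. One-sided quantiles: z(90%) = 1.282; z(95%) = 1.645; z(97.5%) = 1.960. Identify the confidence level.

95%

Implied z = VaR/σ = 3.532 / 2.147 = 1.645.
This matches z(95%) = 1.645.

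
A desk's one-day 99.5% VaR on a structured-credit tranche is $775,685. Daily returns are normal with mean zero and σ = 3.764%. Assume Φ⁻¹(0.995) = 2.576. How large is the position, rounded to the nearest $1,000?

VaR as a fraction of value: z·σ = 2.576 × 3.764% = 9.69606%.
Position = $775,685 / 0.0969606 = $7,999,999.

$8,000,000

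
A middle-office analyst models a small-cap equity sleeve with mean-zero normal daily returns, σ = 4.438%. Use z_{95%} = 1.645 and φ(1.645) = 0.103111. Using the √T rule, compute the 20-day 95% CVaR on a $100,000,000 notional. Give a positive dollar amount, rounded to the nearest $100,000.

σ_{20d} = 4.438% × √20 = 19.847%.
ES multiplier = φ(z)/(1−α) = 0.103111/0.05 = 2.062.
ES = 19.847% × 2.062 = 40.925%; on $100,000,000: $40,925,000.

$40,900,000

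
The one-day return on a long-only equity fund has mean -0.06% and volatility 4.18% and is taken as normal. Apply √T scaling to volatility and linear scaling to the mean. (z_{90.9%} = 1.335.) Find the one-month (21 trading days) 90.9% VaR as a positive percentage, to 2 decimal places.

σ_{21d} = 4.18% × √21 = 19.155%; μ_{21d} = 21 × -0.06% = -1.260%.
VaR = −(-1.260%) + 1.335 × 19.155% = 26.832%.

26.83%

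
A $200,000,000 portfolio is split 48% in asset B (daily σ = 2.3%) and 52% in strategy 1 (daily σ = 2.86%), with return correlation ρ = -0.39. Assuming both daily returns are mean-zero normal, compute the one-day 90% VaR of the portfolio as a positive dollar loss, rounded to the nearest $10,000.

σ_p² = 0.48²·2.3² + 0.52²·2.86² + 2·-0.39·0.48·0.52·2.3·2.86 = 2.1499 (%²).
σ_p = √2.1499 = 1.466%.
At 90%, z = 1.282.
VaR = 1.282 × 1.466% = 1.879%; on $200,000,000 that is $3,758,000.

$3,760,000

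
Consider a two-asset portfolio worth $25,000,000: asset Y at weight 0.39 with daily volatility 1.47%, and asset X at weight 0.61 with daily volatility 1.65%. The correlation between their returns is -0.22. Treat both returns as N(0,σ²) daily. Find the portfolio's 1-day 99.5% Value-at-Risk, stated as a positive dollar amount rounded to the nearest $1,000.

$672,000

σ_p² = 0.39²·1.47² + 0.61²·1.65² + 2·-0.22·0.39·0.61·1.47·1.65 = 1.0878 (%²).
σ_p = √1.0878 = 1.043%.
At 99.5%, z = 2.576.
VaR = 2.576 × 1.043% = 2.687%; on $25,000,000 that is $671,750.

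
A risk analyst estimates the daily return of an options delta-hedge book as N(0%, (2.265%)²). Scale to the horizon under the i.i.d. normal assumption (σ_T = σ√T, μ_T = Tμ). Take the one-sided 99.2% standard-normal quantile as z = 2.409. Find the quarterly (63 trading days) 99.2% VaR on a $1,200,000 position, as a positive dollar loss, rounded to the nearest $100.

$519,700

σ_{63d} = 2.265% × √63 = 17.978%.
VaR = 2.409 × 17.978% = 43.309%.
On $1,200,000: 0.43309 × $1,200,000 = $519,708.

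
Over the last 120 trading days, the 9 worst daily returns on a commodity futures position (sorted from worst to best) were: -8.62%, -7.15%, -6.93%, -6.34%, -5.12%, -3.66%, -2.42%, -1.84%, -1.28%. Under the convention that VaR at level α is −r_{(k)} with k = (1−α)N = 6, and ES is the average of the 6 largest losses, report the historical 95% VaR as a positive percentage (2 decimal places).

3.66%

k = 6; the 6th lowest return is -3.66%, so VaR = 3.66%.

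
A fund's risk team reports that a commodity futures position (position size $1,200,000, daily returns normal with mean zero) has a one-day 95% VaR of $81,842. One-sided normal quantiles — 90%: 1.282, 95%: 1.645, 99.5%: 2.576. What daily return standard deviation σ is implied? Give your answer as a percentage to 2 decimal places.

4.15%

VaR as a fraction: $81,842 / $1,200,000 = 6.820%.
σ = VaR / z = 6.820% / 1.645 = 4.146%.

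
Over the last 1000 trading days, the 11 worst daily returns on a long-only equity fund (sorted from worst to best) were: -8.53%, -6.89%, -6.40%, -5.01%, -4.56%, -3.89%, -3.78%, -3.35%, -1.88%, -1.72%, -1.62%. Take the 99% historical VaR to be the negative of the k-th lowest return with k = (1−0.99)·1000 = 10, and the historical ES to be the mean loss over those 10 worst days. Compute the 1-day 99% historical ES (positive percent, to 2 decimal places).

The 10 worst returns sum to -46.01%.
ES = −(-46.01%) / 10 = 4.601% ≈ 4.60%.

4.60%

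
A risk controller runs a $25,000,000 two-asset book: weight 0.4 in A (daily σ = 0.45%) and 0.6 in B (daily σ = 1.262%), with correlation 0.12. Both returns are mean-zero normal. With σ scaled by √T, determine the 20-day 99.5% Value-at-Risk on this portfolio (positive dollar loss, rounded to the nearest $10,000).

σ_p = √(0.4²·0.45² + 0.6²·1.262² + 2·0.12·0.4·0.6·0.45·1.262) = 0.799%.
σ_{20d} = 0.799% × √20 = 3.573%.
z(99.5%) = 2.576.
VaR = 2.576 × 3.573% = 9.204%; on $25,000,000 that is $2,301,000.

$2,300,000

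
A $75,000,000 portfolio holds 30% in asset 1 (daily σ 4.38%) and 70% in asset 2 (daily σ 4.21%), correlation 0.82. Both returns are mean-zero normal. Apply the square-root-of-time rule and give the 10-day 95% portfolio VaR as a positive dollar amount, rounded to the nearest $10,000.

σ_p = √(0.3²·4.38² + 0.7²·4.21² + 2·0.82·0.3·0.7·4.38·4.21) = 4.094%.
σ_{10d} = 4.094% × √10 = 12.946%.
z(95%) = 1.645.
VaR = 1.645 × 12.946% = 21.296%; on $75,000,000 that is $15,972,000.

$15,970,000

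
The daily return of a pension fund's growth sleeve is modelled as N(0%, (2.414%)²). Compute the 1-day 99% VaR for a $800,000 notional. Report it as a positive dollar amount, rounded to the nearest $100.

At 99% one-sided, z = 2.326.
VaR = z·σ = 2.326 × 2.414% = 5.615%.
On $800,000: 0.05615 × $800,000 = $44,920.

$44,900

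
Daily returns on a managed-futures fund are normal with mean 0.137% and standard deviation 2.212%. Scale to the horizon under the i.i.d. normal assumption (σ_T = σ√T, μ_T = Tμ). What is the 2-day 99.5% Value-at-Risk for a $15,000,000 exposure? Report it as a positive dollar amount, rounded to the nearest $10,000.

At 99.5%, z = 2.576.
σ_{2d} = 2.212% × √2 = 3.128%; μ_{2d} = 2 × 0.137% = 0.274%.
VaR = −(0.274%) + 2.576 × 3.128% = 7.784%.
On $15,000,000: 0.07784 × $15,000,000 = $1,167,600.

$1,170,000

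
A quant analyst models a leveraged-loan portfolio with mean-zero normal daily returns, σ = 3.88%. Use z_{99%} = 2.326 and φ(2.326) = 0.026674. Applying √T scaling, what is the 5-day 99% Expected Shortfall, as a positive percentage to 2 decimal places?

23.14%

σ_{5d} = 3.88% × √5 = 8.676%.
ES multiplier = φ(z)/(1−α) = 0.026674/0.01 = 2.667.
ES = 8.676% × 2.667 = 23.139%.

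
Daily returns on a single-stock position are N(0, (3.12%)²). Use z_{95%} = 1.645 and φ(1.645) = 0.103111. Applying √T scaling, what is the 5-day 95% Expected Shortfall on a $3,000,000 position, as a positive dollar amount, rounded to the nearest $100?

$431,600

σ_{5d} = 3.12% × √5 = 6.977%.
ES multiplier = φ(z)/(1−α) = 0.103111/0.05 = 2.062.
ES = 6.977% × 2.062 = 14.387%; on $3,000,000: $431,610.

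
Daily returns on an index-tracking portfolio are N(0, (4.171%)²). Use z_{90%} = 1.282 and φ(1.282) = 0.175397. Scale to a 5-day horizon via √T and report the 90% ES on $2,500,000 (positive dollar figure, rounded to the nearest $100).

σ_{5d} = 4.171% × √5 = 9.327%.
ES multiplier = φ(z)/(1−α) = 0.175397/0.1 = 1.754.
ES = 9.327% × 1.754 = 16.360%; on $2,500,000: $409,000.

$409,000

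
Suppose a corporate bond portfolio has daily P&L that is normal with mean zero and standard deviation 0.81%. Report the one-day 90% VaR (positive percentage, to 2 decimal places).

1.04%

At 90% one-sided, z = 1.282.
VaR = z·σ = 1.282 × 0.81% = 1.038%.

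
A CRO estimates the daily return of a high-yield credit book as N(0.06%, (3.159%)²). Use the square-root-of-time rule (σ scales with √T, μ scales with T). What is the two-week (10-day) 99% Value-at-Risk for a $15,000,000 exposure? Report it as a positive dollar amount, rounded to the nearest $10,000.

$3,400,000

At 99%, z = 2.326.
σ_{10d} = 3.159% × √10 = 9.990%; μ_{10d} = 10 × 0.06% = 0.600%.
VaR = −(0.600%) + 2.326 × 9.990% = 22.637%.
On $15,000,000: 0.22637 × $15,000,000 = $3,395,550.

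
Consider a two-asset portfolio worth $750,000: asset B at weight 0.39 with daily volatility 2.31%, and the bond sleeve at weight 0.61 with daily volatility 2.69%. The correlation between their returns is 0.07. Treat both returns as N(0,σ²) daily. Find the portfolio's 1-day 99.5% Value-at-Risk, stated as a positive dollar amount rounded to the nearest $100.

σ_p² = 0.39²·2.31² + 0.61²·2.69² + 2·0.07·0.39·0.61·2.31·2.69 = 3.7111 (%²).
σ_p = √3.7111 = 1.926%.
At 99.5%, z = 2.576.
VaR = 2.576 × 1.926% = 4.961%; on $750,000 that is $37,208.

$37,200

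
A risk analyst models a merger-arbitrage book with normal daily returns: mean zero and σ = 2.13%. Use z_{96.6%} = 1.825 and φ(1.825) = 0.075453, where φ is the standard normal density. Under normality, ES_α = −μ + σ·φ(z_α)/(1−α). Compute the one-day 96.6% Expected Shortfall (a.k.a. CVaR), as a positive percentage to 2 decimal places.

4.73%

Tail multiplier: φ(z)/(1−α) = 0.075453 / 0.034 = 2.219.
ES = 2.13% × 2.219 = 4.726%.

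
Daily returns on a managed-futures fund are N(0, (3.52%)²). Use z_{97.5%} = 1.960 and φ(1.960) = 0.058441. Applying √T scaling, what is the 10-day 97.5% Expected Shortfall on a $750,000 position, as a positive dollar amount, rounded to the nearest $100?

$195,200

σ_{10d} = 3.52% × √10 = 11.131%.
ES multiplier = φ(z)/(1−α) = 0.058441/0.025 = 2.338.
ES = 11.131% × 2.338 = 26.024%; on $750,000: $195,180.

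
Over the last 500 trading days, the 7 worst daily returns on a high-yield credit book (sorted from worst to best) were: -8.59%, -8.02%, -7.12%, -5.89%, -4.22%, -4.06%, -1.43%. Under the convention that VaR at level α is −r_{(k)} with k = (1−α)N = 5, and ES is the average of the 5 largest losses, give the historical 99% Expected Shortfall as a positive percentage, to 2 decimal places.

The 5 worst returns sum to -33.84%.
ES = −(-33.84%) / 5 = 6.768% ≈ 6.77%.

6.77%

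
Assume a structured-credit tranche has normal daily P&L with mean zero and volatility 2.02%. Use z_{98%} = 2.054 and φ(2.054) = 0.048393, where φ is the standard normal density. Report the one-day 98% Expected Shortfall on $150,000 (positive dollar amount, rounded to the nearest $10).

Tail multiplier: φ(z)/(1−α) = 0.048393 / 0.02 = 2.420.
ES = 2.02% × 2.420 = 4.888%.
On $150,000: 0.04888 × $150,000 = $7,332.

$7,330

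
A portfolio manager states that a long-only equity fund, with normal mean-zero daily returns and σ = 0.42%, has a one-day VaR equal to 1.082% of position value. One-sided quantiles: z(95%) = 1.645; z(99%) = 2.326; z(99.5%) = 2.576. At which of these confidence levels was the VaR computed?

99.5%

Implied z = VaR/σ = 1.082 / 0.42 = 2.576.
This matches z(99.5%) = 2.576.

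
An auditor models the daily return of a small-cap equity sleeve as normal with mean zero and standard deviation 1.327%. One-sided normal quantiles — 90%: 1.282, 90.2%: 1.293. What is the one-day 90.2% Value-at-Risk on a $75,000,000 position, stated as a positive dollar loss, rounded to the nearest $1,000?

$1,287,000

VaR = z·σ = 1.293 × 1.327% = 1.716%.
On $75,000,000: 0.01716 × $75,000,000 = $1,287,000.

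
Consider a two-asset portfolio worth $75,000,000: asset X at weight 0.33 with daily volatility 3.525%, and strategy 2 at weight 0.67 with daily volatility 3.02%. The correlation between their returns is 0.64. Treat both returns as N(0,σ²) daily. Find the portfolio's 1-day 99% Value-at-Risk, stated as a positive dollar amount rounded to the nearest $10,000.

σ_p² = 0.33²·3.525² + 0.67²·3.02² + 2·0.64·0.33·0.67·3.525·3.02 = 8.4601 (%²).
σ_p = √8.4601 = 2.909%.
At 99%, z = 2.326.
VaR = 2.326 × 2.909% = 6.766%; on $75,000,000 that is $5,074,500.

$5,070,000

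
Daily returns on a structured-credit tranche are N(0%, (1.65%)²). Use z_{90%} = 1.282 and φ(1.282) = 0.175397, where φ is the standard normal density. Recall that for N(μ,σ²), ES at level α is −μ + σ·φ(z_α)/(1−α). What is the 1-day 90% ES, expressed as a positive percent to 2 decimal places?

2.89%

Tail multiplier: φ(z)/(1−α) = 0.175397 / 0.1 = 1.754.
ES = 1.65% × 1.754 = 2.894%.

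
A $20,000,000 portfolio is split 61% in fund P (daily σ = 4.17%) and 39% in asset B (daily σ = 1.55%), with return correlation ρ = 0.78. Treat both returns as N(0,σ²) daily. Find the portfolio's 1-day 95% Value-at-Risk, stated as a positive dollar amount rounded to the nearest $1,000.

$1,000,000

σ_p² = 0.61²·4.17² + 0.39²·1.55² + 2·0.78·0.61·0.39·4.17·1.55 = 9.2346 (%²).
σ_p = √9.2346 = 3.039%.
At 95%, z = 1.645.
VaR = 1.645 × 3.039% = 4.999%; on $20,000,000 that is $999,800.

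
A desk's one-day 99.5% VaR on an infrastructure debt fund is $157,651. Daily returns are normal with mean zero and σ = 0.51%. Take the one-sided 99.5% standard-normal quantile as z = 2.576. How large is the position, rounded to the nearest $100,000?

$12,000,000

VaR as a fraction of value: z·σ = 2.576 × 0.51% = 1.31376%.
Position = $157,651 / 0.0131376 = $11,999,985.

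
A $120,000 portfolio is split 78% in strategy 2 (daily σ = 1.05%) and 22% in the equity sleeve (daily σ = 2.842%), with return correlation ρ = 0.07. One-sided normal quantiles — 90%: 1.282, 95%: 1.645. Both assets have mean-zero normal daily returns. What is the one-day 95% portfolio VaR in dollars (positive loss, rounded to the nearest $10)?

$2,100

σ_p² = 0.78²·1.05² + 0.22²·2.842² + 2·0.07·0.78·0.22·1.05·2.842 = 1.1334 (%²).
σ_p = √1.1334 = 1.065%.
VaR = 1.645 × 1.065% = 1.752%; on $120,000 that is $2,102.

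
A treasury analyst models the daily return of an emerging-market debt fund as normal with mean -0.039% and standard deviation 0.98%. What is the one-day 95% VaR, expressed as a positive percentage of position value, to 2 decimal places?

At 95% one-sided, z = 1.645.
VaR = −μ + z·σ = −(-0.039%) + 1.645 × 0.98% = 1.651%.

1.65%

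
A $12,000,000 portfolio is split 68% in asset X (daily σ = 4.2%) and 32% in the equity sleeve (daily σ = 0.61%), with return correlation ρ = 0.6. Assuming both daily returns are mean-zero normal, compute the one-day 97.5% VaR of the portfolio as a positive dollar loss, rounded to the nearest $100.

σ_p² = 0.68²·4.2² + 0.32²·0.61² + 2·0.6·0.68·0.32·4.2·0.61 = 8.8638 (%²).
σ_p = √8.8638 = 2.977%.
At 97.5%, z = 1.960.
VaR = 1.960 × 2.977% = 5.835%; on $12,000,000 that is $700,200.

$700,200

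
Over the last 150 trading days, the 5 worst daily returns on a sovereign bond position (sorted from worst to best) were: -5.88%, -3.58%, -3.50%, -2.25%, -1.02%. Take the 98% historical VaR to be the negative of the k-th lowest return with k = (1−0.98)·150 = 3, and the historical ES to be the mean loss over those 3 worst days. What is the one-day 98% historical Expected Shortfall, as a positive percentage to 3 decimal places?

4.320%

The 3 worst returns sum to -12.96%.
ES = −(-12.96%) / 3 = 4.32% ≈ 4.320%.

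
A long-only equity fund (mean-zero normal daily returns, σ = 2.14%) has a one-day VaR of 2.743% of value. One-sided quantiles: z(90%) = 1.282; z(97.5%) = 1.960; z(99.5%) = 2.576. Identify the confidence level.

90%

Implied z = VaR/σ = 2.743 / 2.14 = 1.282.
This matches z(90%) = 1.282.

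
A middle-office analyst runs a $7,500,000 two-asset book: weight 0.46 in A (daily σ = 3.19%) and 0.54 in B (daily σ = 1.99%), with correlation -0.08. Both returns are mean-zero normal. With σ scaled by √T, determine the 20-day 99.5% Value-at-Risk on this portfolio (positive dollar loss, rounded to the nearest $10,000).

$1,510,000

σ_p = √(0.46²·3.19² + 0.54²·1.99² + 2·-0.08·0.46·0.54·3.19·1.99) = 1.748%.
σ_{20d} = 1.748% × √20 = 7.817%.
z(99.5%) = 2.576.
VaR = 2.576 × 7.817% = 20.137%; on $7,500,000 that is $1,510,275.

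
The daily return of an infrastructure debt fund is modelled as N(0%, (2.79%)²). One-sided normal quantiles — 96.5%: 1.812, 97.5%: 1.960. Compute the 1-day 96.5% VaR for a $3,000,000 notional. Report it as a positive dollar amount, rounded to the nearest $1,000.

$152,000

VaR = z·σ = 1.812 × 2.79% = 5.055%.
On $3,000,000: 0.05055 × $3,000,000 = $151,650.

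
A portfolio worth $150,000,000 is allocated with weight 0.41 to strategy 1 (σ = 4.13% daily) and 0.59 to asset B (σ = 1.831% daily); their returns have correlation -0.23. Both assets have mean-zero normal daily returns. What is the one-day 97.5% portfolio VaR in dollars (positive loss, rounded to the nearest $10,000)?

$5,250,000

σ_p² = 0.41²·4.13² + 0.59²·1.831² + 2·-0.23·0.41·0.59·4.13·1.831 = 3.1928 (%²).
σ_p = √3.1928 = 1.787%.
At 97.5%, z = 1.960.
VaR = 1.960 × 1.787% = 3.503%; on $150,000,000 that is $5,254,500.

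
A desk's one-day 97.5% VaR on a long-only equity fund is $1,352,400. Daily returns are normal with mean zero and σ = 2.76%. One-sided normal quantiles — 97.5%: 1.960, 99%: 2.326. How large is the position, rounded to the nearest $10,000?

VaR as a fraction of value: z·σ = 1.960 × 2.76% = 5.4096%.
Position = $1,352,400 / 0.054096 = $25,000,000.

$25,000,000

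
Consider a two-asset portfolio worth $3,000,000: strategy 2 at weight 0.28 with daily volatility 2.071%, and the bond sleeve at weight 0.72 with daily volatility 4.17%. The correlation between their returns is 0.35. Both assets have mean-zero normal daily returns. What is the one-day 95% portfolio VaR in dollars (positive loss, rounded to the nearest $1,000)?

$160,000

σ_p² = 0.28²·2.071² + 0.72²·4.17² + 2·0.35·0.28·0.72·2.071·4.17 = 10.5694 (%²).
σ_p = √10.5694 = 3.251%.
At 95%, z = 1.645.
VaR = 1.645 × 3.251% = 5.348%; on $3,000,000 that is $160,440.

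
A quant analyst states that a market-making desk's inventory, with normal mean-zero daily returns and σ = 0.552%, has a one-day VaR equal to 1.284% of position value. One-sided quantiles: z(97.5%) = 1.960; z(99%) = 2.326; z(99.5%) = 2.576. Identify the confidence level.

Implied z = VaR/σ = 1.284 / 0.552 = 2.326.
This matches z(99%) = 2.326.

99%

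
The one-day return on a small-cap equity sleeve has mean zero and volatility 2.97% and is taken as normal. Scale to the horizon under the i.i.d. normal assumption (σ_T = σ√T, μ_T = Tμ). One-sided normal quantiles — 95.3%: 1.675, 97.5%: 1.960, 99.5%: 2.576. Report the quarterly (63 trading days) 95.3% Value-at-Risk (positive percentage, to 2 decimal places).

39.49%

σ_{63d} = 2.97% × √63 = 23.574%.
VaR = 1.675 × 23.574% = 39.486%.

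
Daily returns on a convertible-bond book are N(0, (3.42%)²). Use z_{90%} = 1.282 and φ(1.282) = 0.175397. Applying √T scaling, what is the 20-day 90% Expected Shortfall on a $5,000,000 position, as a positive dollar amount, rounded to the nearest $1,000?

$1,341,000

σ_{20d} = 3.42% × √20 = 15.295%.
ES multiplier = φ(z)/(1−α) = 0.175397/0.1 = 1.754.
ES = 15.295% × 1.754 = 26.827%; on $5,000,000: $1,341,350.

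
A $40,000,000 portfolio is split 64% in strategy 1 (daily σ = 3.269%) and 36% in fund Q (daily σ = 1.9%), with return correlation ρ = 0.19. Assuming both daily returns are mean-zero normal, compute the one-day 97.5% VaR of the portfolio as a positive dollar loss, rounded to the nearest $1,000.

σ_p² = 0.64²·3.269² + 0.36²·1.9² + 2·0.19·0.64·0.36·3.269·1.9 = 5.3888 (%²).
σ_p = √5.3888 = 2.321%.
At 97.5%, z = 1.960.
VaR = 1.960 × 2.321% = 4.549%; on $40,000,000 that is $1,819,600.

$1,820,000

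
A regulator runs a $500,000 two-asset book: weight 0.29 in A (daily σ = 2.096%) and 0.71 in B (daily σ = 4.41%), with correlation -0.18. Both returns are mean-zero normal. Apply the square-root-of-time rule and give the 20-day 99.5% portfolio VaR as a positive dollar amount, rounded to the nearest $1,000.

$177,000

σ_p = √(0.29²·2.096² + 0.71²·4.41² + 2·-0.18·0.29·0.71·2.096·4.41) = 3.080%.
σ_{20d} = 3.080% × √20 = 13.774%.
z(99.5%) = 2.576.
VaR = 2.576 × 13.774% = 35.482%; on $500,000 that is $177,410.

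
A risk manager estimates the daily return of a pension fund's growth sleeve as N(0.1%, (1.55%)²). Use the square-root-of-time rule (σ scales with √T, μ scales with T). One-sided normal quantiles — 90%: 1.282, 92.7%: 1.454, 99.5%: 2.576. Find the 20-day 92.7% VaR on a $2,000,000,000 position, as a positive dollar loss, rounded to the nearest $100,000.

σ_{20d} = 1.55% × √20 = 6.932%; μ_{20d} = 20 × 0.1% = 2.000%.
VaR = −(2.000%) + 1.454 × 6.932% = 8.079%.
On $2,000,000,000: 0.08079 × $2,000,000,000 = $161,580,000.

$161,600,000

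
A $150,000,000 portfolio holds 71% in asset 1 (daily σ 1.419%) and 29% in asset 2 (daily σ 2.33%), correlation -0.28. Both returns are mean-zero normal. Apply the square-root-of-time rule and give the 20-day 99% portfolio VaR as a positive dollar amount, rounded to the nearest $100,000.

σ_p = √(0.71²·1.419² + 0.29²·2.33² + 2·-0.28·0.71·0.29·1.419·2.33) = 1.044%.
σ_{20d} = 1.044% × √20 = 4.669%.
z(99%) = 2.326.
VaR = 2.326 × 4.669% = 10.860%; on $150,000,000 that is $16,290,000.

$16,300,000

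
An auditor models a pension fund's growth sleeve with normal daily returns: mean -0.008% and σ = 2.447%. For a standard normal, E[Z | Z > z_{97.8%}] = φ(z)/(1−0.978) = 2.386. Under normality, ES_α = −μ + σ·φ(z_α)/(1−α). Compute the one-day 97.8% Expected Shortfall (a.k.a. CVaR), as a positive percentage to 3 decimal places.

5.847%

ES = −(-0.008%) + 2.447% × 2.386 = 5.847%.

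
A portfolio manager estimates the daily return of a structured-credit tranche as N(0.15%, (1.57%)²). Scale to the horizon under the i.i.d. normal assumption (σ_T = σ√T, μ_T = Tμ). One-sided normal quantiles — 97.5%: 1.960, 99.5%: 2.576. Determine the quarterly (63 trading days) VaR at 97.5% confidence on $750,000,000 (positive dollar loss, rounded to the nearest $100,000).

σ_{63d} = 1.57% × √63 = 12.461%; μ_{63d} = 63 × 0.15% = 9.450%.
VaR = −(9.450%) + 1.960 × 12.461% = 14.974%.
On $750,000,000: 0.14974 × $750,000,000 = $112,305,000.

$112,300,000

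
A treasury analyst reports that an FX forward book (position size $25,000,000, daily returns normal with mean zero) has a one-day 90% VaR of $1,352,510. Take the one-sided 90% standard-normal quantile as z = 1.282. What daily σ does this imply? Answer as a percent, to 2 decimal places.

VaR as a fraction: $1,352,510 / $25,000,000 = 5.410%.
σ = VaR / z = 5.410% / 1.282 = 4.220%.

4.22%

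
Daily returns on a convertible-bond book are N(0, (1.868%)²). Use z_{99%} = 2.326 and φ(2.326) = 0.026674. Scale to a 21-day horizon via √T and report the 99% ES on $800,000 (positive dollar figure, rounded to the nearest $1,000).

$183,000

σ_{21d} = 1.868% × √21 = 8.560%.
ES multiplier = φ(z)/(1−α) = 0.026674/0.01 = 2.667.
ES = 8.560% × 2.667 = 22.830%; on $800,000: $182,640.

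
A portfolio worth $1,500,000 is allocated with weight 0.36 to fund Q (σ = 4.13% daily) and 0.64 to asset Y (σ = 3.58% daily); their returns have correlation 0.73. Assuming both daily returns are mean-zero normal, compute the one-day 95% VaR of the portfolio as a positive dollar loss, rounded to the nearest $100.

$87,000

σ_p² = 0.36²·4.13² + 0.64²·3.58² + 2·0.73·0.36·0.64·4.13·3.58 = 12.4337 (%²).
σ_p = √12.4337 = 3.526%.
At 95%, z = 1.645.
VaR = 1.645 × 3.526% = 5.800%; on $1,500,000 that is $87,000.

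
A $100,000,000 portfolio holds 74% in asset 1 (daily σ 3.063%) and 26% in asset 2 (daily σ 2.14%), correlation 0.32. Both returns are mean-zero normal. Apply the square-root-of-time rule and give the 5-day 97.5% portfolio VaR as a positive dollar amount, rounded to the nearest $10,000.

σ_p = √(0.74²·3.063² + 0.26²·2.14² + 2·0.32·0.74·0.26·3.063·2.14) = 2.501%.
σ_{5d} = 2.501% × √5 = 5.592%.
z(97.5%) = 1.960.
VaR = 1.960 × 5.592% = 10.960%; on $100,000,000 that is $10,960,000.

$10,960,000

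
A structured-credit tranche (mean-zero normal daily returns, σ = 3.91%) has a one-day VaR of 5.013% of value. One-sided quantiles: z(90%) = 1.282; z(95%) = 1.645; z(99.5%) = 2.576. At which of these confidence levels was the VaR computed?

90%

Implied z = VaR/σ = 5.013 / 3.91 = 1.282.
This matches z(90%) = 1.282.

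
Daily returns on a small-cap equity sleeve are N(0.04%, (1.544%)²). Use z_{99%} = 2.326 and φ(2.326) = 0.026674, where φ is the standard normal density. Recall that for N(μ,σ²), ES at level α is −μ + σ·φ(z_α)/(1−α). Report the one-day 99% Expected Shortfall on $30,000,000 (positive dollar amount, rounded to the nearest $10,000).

Tail multiplier: φ(z)/(1−α) = 0.026674 / 0.01 = 2.667.
ES = −(0.04%) + 1.544% × 2.667 = 4.078%.
On $30,000,000: 0.04078 × $30,000,000 = $1,223,400.

$1,220,000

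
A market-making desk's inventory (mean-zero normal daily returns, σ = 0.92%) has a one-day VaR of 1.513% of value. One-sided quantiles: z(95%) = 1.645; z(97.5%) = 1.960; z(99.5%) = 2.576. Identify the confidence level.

Implied z = VaR/σ = 1.513 / 0.92 = 1.645.
This matches z(95%) = 1.645.

95%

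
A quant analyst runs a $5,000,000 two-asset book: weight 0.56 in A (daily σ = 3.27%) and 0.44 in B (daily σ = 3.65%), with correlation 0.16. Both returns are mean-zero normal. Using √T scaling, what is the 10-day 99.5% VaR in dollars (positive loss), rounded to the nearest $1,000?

σ_p = √(0.56²·3.27² + 0.44²·3.65² + 2·0.16·0.56·0.44·3.27·3.65) = 2.622%.
σ_{10d} = 2.622% × √10 = 8.291%.
z(99.5%) = 2.576.
VaR = 2.576 × 8.291% = 21.358%; on $5,000,000 that is $1,067,900.

$1,068,000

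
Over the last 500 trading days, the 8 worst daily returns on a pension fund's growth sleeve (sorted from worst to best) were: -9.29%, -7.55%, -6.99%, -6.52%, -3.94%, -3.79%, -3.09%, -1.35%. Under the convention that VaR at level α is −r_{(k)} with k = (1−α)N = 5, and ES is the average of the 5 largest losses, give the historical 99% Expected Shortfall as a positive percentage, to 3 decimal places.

The 5 worst returns sum to -34.29%.
ES = −(-34.29%) / 5 = 6.858%.

6.858%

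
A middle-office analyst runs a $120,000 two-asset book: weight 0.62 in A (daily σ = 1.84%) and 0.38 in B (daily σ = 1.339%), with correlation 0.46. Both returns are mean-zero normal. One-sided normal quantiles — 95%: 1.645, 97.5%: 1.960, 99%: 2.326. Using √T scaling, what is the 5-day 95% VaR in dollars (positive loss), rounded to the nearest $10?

$6,390

σ_p = √(0.62²·1.84² + 0.38²·1.339² + 2·0.46·0.62·0.38·1.84·1.339) = 1.447%.
σ_{5d} = 1.447% × √5 = 3.236%.
VaR = 1.645 × 3.236% = 5.323%; on $120,000 that is $6,388.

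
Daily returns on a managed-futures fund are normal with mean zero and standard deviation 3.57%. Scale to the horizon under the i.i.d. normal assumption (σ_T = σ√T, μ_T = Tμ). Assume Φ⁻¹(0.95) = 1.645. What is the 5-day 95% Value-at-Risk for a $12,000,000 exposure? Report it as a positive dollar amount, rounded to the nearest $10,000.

$1,580,000

σ_{5d} = 3.57% × √5 = 7.983%.
VaR = 1.645 × 7.983% = 13.132%.
On $12,000,000: 0.13132 × $12,000,000 = $1,575,840.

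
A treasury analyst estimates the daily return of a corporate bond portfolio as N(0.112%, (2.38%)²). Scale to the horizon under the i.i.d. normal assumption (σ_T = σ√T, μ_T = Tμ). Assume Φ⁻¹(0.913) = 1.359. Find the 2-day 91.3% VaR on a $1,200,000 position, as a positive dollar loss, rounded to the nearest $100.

σ_{2d} = 2.38% × √2 = 3.366%; μ_{2d} = 2 × 0.112% = 0.224%.
VaR = −(0.224%) + 1.359 × 3.366% = 4.350%.
On $1,200,000: 0.04350 × $1,200,000 = $52,200.

$52,200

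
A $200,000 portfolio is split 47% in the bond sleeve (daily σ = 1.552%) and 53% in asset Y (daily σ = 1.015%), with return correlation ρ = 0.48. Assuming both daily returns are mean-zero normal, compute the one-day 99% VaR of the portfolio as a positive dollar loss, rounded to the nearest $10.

$5,090

σ_p² = 0.47²·1.552² + 0.53²·1.015² + 2·0.48·0.47·0.53·1.552·1.015 = 1.1982 (%²).
σ_p = √1.1982 = 1.095%.
At 99%, z = 2.326.
VaR = 2.326 × 1.095% = 2.547%; on $200,000 that is $5,094.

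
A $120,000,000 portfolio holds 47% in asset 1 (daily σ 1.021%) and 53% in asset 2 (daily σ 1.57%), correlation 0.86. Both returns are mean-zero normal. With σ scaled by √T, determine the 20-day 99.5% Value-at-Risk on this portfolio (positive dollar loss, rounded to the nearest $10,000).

σ_p = √(0.47²·1.021² + 0.53²·1.57² + 2·0.86·0.47·0.53·1.021·1.57) = 1.269%.
σ_{20d} = 1.269% × √20 = 5.675%.
z(99.5%) = 2.576.
VaR = 2.576 × 5.675% = 14.619%; on $120,000,000 that is $17,542,800.

$17,540,000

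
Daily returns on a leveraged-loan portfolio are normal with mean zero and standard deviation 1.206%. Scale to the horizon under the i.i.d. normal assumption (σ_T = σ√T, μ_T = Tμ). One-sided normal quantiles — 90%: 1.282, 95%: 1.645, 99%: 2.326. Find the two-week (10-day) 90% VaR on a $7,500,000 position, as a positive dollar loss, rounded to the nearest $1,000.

σ_{10d} = 1.206% × √10 = 3.814%.
VaR = 1.282 × 3.814% = 4.890%.
On $7,500,000: 0.04890 × $7,500,000 = $366,750.

$367,000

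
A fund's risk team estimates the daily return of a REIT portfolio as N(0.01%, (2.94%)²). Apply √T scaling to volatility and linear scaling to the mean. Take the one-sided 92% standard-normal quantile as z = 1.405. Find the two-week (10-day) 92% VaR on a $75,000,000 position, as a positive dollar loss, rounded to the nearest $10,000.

σ_{10d} = 2.94% × √10 = 9.297%; μ_{10d} = 10 × 0.01% = 0.100%.
VaR = −(0.100%) + 1.405 × 9.297% = 12.962%.
On $75,000,000: 0.12962 × $75,000,000 = $9,721,500.

$9,720,000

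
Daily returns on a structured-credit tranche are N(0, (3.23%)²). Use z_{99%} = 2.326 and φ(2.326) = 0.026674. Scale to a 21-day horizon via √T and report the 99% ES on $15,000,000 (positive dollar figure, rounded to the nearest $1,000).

σ_{21d} = 3.23% × √21 = 14.802%.
ES multiplier = φ(z)/(1−α) = 0.026674/0.01 = 2.667.
ES = 14.802% × 2.667 = 39.477%; on $15,000,000: $5,921,550.

$5,922,000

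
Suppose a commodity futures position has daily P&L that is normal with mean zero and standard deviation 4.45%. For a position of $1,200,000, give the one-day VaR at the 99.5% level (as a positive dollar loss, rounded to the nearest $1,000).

At 99.5% one-sided, z = 2.576.
VaR = z·σ = 2.576 × 4.45% = 11.463%.
On $1,200,000: 0.11463 × $1,200,000 = $137,556.

$138,000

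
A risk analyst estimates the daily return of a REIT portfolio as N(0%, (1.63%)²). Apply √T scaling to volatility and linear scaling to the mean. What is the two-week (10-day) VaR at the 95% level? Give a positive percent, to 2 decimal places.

8.48%

At 95%, z = 1.645.
σ_{10d} = 1.63% × √10 = 5.155%.
VaR = 1.645 × 5.155% = 8.480%.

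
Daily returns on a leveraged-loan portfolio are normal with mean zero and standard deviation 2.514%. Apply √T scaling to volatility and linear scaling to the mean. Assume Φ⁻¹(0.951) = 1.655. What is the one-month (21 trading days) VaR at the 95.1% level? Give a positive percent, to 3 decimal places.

σ_{21d} = 2.514% × √21 = 11.521%.
VaR = 1.655 × 11.521% = 19.067%.

19.067%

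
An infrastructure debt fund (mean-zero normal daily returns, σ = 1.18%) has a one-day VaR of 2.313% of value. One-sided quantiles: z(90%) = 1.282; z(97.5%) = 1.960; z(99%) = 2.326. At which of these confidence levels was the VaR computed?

Implied z = VaR/σ = 2.313 / 1.18 = 1.960.
This matches z(97.5%) = 1.960.

97.5%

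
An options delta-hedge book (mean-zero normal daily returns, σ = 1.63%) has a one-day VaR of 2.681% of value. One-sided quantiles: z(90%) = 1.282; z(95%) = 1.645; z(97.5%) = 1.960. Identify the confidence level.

Implied z = VaR/σ = 2.681 / 1.63 = 1.645.
This matches z(95%) = 1.645.

95%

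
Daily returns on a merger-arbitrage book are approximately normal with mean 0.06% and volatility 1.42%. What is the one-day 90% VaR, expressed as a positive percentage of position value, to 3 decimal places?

1.760%

At 90% one-sided, z = 1.282.
VaR = −μ + z·σ = −(0.06%) + 1.282 × 1.42% = 1.760%.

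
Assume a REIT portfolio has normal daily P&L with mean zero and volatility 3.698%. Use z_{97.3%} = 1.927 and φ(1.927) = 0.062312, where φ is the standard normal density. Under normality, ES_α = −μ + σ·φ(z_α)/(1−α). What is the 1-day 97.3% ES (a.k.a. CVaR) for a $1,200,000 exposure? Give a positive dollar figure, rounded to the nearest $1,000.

Tail multiplier: φ(z)/(1−α) = 0.062312 / 0.027 = 2.308.
ES = 3.698% × 2.308 = 8.535%.
On $1,200,000: 0.08535 × $1,200,000 = $102,420.

$102,000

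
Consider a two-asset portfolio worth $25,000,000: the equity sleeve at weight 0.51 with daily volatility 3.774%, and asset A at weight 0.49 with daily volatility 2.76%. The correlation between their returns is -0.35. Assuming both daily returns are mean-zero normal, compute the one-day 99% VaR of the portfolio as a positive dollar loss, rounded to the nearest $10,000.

$1,120,000

σ_p² = 0.51²·3.774² + 0.49²·2.76² + 2·-0.35·0.51·0.49·3.774·2.76 = 3.7115 (%²).
σ_p = √3.7115 = 1.927%.
At 99%, z = 2.326.
VaR = 2.326 × 1.927% = 4.482%; on $25,000,000 that is $1,120,500.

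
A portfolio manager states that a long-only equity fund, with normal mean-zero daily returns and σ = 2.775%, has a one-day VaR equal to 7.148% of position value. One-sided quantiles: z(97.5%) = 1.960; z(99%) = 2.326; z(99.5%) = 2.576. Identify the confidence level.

99.5%

Implied z = VaR/σ = 7.148 / 2.775 = 2.576.
This matches z(99.5%) = 2.576.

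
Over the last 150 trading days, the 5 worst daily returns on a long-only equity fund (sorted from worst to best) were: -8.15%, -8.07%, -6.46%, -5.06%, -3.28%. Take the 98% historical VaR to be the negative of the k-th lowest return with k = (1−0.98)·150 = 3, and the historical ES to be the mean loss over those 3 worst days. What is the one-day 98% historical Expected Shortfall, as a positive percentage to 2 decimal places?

The 3 worst returns sum to -22.68%.
ES = −(-22.68%) / 3 = 7.56%.

7.56%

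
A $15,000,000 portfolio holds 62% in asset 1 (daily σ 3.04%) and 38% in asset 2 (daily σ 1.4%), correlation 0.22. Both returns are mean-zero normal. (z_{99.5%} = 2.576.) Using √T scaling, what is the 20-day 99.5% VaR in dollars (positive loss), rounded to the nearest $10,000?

$3,570,000

σ_p = √(0.62²·3.04² + 0.38²·1.4² + 2·0.22·0.62·0.38·3.04·1.4) = 2.068%.
σ_{20d} = 2.068% × √20 = 9.248%.
VaR = 2.576 × 9.248% = 23.823%; on $15,000,000 that is $3,573,450.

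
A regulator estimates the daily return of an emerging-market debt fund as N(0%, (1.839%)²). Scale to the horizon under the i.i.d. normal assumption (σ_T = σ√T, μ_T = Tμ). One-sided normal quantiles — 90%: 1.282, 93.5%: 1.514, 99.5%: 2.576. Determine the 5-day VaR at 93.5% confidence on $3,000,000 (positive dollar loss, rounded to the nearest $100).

σ_{5d} = 1.839% × √5 = 4.112%.
VaR = 1.514 × 4.112% = 6.226%.
On $3,000,000: 0.06226 × $3,000,000 = $186,780.

$186,800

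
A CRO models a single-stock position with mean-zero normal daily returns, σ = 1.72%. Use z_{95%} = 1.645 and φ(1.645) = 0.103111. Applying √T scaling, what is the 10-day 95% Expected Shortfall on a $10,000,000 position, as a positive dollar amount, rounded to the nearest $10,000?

σ_{10d} = 1.72% × √10 = 5.439%.
ES multiplier = φ(z)/(1−α) = 0.103111/0.05 = 2.062.
ES = 5.439% × 2.062 = 11.215%; on $10,000,000: $1,121,500.

$1,120,000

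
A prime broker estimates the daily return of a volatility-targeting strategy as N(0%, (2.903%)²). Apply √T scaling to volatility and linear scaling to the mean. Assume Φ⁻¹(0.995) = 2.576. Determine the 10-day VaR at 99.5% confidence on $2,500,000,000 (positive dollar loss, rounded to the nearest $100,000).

$591,200,000

σ_{10d} = 2.903% × √10 = 9.180%.
VaR = 2.576 × 9.180% = 23.648%.
On $2,500,000,000: 0.23648 × $2,500,000,000 = $591,200,000.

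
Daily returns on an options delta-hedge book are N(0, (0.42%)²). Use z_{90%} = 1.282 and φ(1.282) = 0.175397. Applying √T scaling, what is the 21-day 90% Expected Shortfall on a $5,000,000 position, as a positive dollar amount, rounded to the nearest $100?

$168,800

σ_{21d} = 0.42% × √21 = 1.925%.
ES multiplier = φ(z)/(1−α) = 0.175397/0.1 = 1.754.
ES = 1.925% × 1.754 = 3.376%; on $5,000,000: $168,800.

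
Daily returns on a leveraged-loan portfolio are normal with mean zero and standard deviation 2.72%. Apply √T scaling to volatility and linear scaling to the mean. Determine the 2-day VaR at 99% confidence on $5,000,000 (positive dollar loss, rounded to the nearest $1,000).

At 99%, z = 2.326.
σ_{2d} = 2.72% × √2 = 3.847%.
VaR = 2.326 × 3.847% = 8.948%.
On $5,000,000: 0.08948 × $5,000,000 = $447,400.

$447,000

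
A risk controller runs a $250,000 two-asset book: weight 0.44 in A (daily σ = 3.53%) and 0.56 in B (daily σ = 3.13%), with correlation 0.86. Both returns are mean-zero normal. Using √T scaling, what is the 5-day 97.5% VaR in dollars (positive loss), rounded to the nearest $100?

σ_p = √(0.44²·3.53² + 0.56²·3.13² + 2·0.86·0.44·0.56·3.53·3.13) = 3.189%.
σ_{5d} = 3.189% × √5 = 7.131%.
z(97.5%) = 1.960.
VaR = 1.960 × 7.131% = 13.977%; on $250,000 that is $34,942.

$34,900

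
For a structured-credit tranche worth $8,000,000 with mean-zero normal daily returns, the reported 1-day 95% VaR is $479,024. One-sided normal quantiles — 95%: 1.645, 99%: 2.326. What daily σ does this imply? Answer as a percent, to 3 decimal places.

VaR as a fraction: $479,024 / $8,000,000 = 5.988%.
σ = VaR / z = 5.988% / 1.645 = 3.640%.

3.640%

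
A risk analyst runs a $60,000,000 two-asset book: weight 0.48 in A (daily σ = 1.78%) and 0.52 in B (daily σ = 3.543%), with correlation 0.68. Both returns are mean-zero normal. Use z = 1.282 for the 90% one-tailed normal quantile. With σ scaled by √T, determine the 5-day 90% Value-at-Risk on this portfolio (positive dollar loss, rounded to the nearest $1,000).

σ_p = √(0.48²·1.78² + 0.52²·3.543² + 2·0.68·0.48·0.52·1.78·3.543) = 2.503%.
σ_{5d} = 2.503% × √5 = 5.597%.
VaR = 1.282 × 5.597% = 7.175%; on $60,000,000 that is $4,305,000.

$4,305,000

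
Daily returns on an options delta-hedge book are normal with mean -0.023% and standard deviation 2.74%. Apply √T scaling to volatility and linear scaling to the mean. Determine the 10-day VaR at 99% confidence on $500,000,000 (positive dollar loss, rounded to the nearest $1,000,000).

$102,000,000

At 99%, z = 2.326.
σ_{10d} = 2.74% × √10 = 8.665%; μ_{10d} = 10 × -0.023% = -0.230%.
VaR = −(-0.230%) + 2.326 × 8.665% = 20.385%.
On $500,000,000: 0.20385 × $500,000,000 = $101,925,000.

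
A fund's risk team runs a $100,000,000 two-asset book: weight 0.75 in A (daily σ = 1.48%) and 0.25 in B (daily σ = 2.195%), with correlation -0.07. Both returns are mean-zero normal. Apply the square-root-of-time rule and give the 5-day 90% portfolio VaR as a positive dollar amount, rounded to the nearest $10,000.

$3,450,000

σ_p = √(0.75²·1.48² + 0.25²·2.195² + 2·-0.07·0.75·0.25·1.48·2.195) = 1.203%.
σ_{5d} = 1.203% × √5 = 2.690%.
z(90%) = 1.282.
VaR = 1.282 × 2.690% = 3.449%; on $100,000,000 that is $3,449,000.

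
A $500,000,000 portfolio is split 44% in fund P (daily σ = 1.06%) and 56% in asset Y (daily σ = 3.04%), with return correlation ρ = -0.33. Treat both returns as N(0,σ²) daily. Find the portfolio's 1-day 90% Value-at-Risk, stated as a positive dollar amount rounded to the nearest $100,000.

σ_p² = 0.44²·1.06² + 0.56²·3.04² + 2·-0.33·0.44·0.56·1.06·3.04 = 2.5917 (%²).
σ_p = √2.5917 = 1.610%.
At 90%, z = 1.282.
VaR = 1.282 × 1.610% = 2.064%; on $500,000,000 that is $10,320,000.

$10,300,000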